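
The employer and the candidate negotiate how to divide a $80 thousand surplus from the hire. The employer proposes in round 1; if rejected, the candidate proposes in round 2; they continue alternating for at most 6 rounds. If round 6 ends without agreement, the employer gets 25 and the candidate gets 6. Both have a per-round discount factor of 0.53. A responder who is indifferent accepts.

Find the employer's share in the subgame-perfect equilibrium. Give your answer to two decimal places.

Round 6 (the candidate proposes): the employer gets 25 if talks fail, so the candidate offers 25 and keeps 55.
Round 5 (the employer proposes): the candidate can get 55 next round, worth 0.53 × 55 = 29.15 now; the employer offers that and keeps 50.85.
Round 4 (the candidate proposes): the employer can get 50.85 next round, worth 0.53 × 50.85 = 26.9505 now; the candidate offers that and keeps 53.0495.
Round 3 (the employer proposes): the candidate can get 53.0495 next round, worth 0.53 × 53.0495 = 28.116235 now; the employer offers that and keeps 51.883765.
Round 2 (the candidate proposes): the employer can get 51.883765 next round, worth 0.53 × 51.883765 = 27.49839545 now, so the candidate offers 27.49839545, keeping 52.50160455.
Round 1 (the employer proposes): the candidate can get 52.50160455 next round, worth 0.53 × 52.50160455 = 27.8258504115 now. The employer offers 27.8258504115 and keeps 80 − 27.8258504115 = 52.1741495885.

52.17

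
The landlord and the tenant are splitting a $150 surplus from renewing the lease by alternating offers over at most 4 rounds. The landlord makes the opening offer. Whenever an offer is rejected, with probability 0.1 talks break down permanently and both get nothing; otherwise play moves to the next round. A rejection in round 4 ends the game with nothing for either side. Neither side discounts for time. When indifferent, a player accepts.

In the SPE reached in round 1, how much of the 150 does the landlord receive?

27.15

Round 4 (the tenant proposes): rejection yields 0 for the landlord; the tenant offers 0 and keeps 150.
Round 3 (the landlord proposes): rejecting gives the tenant an expected 0.9 × 150 = 135, so the landlord offers 135, keeping 15.
Round 2 (the tenant proposes): rejecting gives the landlord an expected 0.9 × 15 = 13.5; the tenant offers that and keeps 136.5.
Round 1 (the landlord proposes): rejecting gives the tenant an expected 0.9 × 136.5 = 122.85, so the landlord offers 122.85, keeping 27.15.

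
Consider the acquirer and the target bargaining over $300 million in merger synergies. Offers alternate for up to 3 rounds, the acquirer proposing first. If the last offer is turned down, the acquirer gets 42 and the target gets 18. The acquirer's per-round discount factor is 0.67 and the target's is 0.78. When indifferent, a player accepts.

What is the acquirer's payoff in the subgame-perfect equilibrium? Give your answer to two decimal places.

213.37

Solve by backward induction from round 3.
Round 3 (the acquirer proposes): the target gets 18 if talks fail, so the acquirer offers 18 and keeps 282.
Round 2 (the target proposes): the acquirer can get 282 next round, worth 0.67 × 282 = 188.94 now, so the target offers 188.94, keeping 111.06.
Round 1 (the acquirer proposes): the target can get 111.06 next round, worth 0.78 × 111.06 = 86.6268 now. The acquirer offers 86.6268 and keeps 300 − 86.6268 = 213.3732.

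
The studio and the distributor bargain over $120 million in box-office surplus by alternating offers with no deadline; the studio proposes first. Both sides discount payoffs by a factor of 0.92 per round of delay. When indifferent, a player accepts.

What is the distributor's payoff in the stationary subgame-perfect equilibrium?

57.5

Let x be the studio's share when the studio proposes and y be the distributor's share when the distributor proposes.
The distributor accepts iff offered ≥ 0.92·y, so x = 120 − 0.92y. Symmetrically y = 120 − 0.92x.
Substituting: x = 120 − 0.92(120 − 0.92x), giving x(1 − 0.92·0.92) = 120(1 − 0.92).
So x = 120 × 0.08 / 0.1536 = 62.5, and the distributor receives 120 − x = 57.5.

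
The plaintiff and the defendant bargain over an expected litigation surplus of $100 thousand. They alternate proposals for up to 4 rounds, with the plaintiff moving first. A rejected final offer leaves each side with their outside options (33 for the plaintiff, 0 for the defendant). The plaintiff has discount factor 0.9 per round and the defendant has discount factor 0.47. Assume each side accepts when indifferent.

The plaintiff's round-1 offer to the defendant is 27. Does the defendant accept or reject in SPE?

Round 4 (the defendant proposes): the plaintiff gets 33 if talks fail, so the defendant offers 33 and keeps 67.
Round 3 (the plaintiff proposes): the defendant can get 67 next round, worth 0.47 × 67 = 31.49 now, so the plaintiff offers 31.49, keeping 68.51.
Round 2 (the defendant proposes): the plaintiff can get 68.51 next round, worth 0.9 × 68.51 = 61.659 now; the defendant offers that and keeps 38.341.
So by rejecting in round 1, the defendant gets 38.341 next round, worth 0.47 × 38.341 = 18.02027 now.
Offer 27 ≥ 18.02027, so the defendant accepts.

Accept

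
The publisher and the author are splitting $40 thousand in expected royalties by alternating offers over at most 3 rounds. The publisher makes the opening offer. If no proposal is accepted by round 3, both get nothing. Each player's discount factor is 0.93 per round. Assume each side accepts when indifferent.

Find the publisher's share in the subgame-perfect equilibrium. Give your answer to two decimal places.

Solve by backward induction from round 3.
Round 3 (the publisher proposes): the author will accept anything ≥ 0, so the publisher offers 0 and keeps 40.
Round 2 (the author proposes): the publisher can get 40 next round, worth 0.93 × 40 = 37.2 now, so the author offers 37.2, keeping 2.8.
Round 1 (the publisher proposes): the author can get 2.8 next round, worth 0.93 × 2.8 = 2.604 now. The publisher offers 2.604 and keeps 40 − 2.604 = 37.396.

37.40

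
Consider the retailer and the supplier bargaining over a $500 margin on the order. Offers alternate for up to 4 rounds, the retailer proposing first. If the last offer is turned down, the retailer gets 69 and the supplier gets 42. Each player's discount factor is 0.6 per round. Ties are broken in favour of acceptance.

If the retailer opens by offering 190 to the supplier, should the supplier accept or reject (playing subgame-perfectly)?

Round 4 (the supplier proposes): the retailer gets 69 if talks fail, so the supplier offers 69 and keeps 431.
Round 3 (the retailer proposes): the supplier can get 431 next round, worth 0.6 × 431 = 258.6 now. The retailer offers 258.6 and keeps 500 − 258.6 = 241.4.
Round 2 (the supplier proposes): the retailer can get 241.4 next round, worth 0.6 × 241.4 = 144.84 now; the supplier offers that and keeps 355.16.
So by rejecting in round 1, the supplier gets 355.16 next round, worth 0.6 × 355.16 = 213.096 now.
Offer 190 < 213.096, so the supplier rejects.

Reject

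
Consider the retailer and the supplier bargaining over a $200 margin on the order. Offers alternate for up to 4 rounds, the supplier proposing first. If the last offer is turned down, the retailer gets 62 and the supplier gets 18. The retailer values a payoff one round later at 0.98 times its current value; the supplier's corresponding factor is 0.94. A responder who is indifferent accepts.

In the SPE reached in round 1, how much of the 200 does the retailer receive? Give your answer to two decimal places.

Round 4 (the retailer proposes): the supplier gets 18 if talks fail, so the retailer offers 18 and keeps 182.
Round 3 (the supplier proposes): the retailer can get 182 next round, worth 0.98 × 182 = 178.36 now; the supplier offers that and keeps 21.64.
Round 2 (the retailer proposes): the supplier can get 21.64 next round, worth 0.94 × 21.64 = 20.3416 now. The retailer offers 20.3416 and keeps 200 − 20.3416 = 179.6584.
Round 1 (the supplier proposes): the retailer can get 179.6584 next round, worth 0.98 × 179.6584 = 176.065232 now. The supplier offers 176.065232 and keeps 200 − 176.065232 = 23.934768.

176.07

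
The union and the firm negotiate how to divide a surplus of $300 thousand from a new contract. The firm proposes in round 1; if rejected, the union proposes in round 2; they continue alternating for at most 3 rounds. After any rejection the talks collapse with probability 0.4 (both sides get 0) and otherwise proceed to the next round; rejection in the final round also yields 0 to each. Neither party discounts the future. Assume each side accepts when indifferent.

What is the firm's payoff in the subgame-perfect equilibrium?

228

Round 3 (the firm proposes): rejection yields 0 for the union; the firm offers 0 and keeps 300.
Round 2 (the union proposes): rejecting gives the firm an expected 0.6 × 300 = 180. The union offers 180 and keeps 300 − 180 = 120.
Round 1 (the firm proposes): rejecting gives the union an expected 0.6 × 120 = 72, so the firm offers 72, keeping 228.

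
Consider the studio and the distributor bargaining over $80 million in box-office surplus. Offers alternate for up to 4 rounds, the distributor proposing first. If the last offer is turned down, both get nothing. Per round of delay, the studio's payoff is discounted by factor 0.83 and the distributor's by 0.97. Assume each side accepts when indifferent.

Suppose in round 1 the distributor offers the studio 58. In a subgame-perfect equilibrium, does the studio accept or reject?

Accept

Work out the studio's continuation value if the offer is rejected.
Round 4 (the studio proposes): the distributor will accept anything ≥ 0, so the studio offers 0 and keeps 80.
Round 3 (the distributor proposes): the studio can get 80 next round, worth 0.83 × 80 = 66.4 now, so the distributor offers 66.4, keeping 13.6.
Round 2 (the studio proposes): the distributor can get 13.6 next round, worth 0.97 × 13.6 = 13.192 now. The studio offers 13.192 and keeps 80 − 13.192 = 66.808.
So by rejecting in round 1, the studio gets 66.808 next round, worth 0.83 × 66.808 = 55.45064 now.
Offer 58 ≥ 55.45064, so the studio accepts.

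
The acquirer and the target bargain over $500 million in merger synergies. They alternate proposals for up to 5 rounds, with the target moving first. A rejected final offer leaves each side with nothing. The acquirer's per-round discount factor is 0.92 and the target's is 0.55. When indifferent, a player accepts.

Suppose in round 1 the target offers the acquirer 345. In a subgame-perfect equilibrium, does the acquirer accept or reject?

Accept

Round 5 (the target proposes): the acquirer will accept anything ≥ 0, so the target offers 0 and keeps 500.
Round 4 (the acquirer proposes): the target can get 500 next round, worth 0.55 × 500 = 275 now, so the acquirer offers 275, keeping 225.
Round 3 (the target proposes): the acquirer can get 225 next round, worth 0.92 × 225 = 207 now; the target offers that and keeps 293.
Round 2 (the acquirer proposes): the target can get 293 next round, worth 0.55 × 293 = 161.15 now. The acquirer offers 161.15 and keeps 500 − 161.15 = 338.85.
So by rejecting in round 1, the acquirer gets 338.85 next round, worth 0.92 × 338.85 = 311.742 now.
Offer 345 ≥ 311.742, so the acquirer accepts.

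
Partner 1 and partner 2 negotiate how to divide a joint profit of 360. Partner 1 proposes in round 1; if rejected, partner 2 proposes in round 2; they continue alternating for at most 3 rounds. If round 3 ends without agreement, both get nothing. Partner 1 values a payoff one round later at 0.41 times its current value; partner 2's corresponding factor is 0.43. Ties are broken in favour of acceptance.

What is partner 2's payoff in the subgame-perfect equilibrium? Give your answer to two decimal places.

Solve by backward induction from round 3.
Round 3 (partner 1 proposes): rejection yields 0 for partner 2; partner 1 offers 0 and keeps 360.
Round 2 (partner 2 proposes): partner 1 can get 360 next round, worth 0.41 × 360 = 147.6 now; partner 2 offers that and keeps 212.4.
Round 1 (partner 1 proposes): partner 2 can get 212.4 next round, worth 0.43 × 212.4 = 91.332 now; partner 1 offers that and keeps 268.668.

91.33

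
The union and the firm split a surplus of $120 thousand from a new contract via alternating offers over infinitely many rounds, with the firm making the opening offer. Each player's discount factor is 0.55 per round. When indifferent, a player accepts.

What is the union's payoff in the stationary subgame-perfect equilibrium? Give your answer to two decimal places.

When the firm proposes, the union accepts any offer worth at least 0.55 times what the union would get by proposing next round; and vice versa.
This gives x = 120 − 0.55y and y = 120 − 0.55x, where x and y are each side's share when it proposes.
Hence (1 − 0.55·0.55)x = 120(1 − 0.55), i.e. 0.6975·x = 54.
x ≈ 77.4194; the union's share is 120 − x ≈ 42.5806.

42.58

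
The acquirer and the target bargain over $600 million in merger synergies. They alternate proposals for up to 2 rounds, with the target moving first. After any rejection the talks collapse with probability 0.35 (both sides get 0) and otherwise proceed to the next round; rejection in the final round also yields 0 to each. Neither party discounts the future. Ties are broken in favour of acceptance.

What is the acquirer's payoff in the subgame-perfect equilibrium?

390

Round 2 (the acquirer proposes): the target will accept anything ≥ 0, so the acquirer offers 0 and keeps 600.
Round 1 (the target proposes): rejecting gives the acquirer an expected 0.65 × 600 = 390. The target offers 390 and keeps 600 − 390 = 210.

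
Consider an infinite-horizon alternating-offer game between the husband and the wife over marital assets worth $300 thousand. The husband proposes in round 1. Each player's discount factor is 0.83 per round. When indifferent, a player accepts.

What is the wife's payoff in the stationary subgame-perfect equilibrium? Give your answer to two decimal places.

When the husband proposes, the wife accepts any offer worth at least 0.83 times what the wife would get by proposing next round; and vice versa.
This gives x = 300 − 0.83y and y = 300 − 0.83x, where x and y are each side's share when it proposes.
Hence (1 − 0.83·0.83)x = 300(1 − 0.83), i.e. 0.3111·x = 51.
x ≈ 163.9344; the wife's share is 300 − x ≈ 136.0656.

136.07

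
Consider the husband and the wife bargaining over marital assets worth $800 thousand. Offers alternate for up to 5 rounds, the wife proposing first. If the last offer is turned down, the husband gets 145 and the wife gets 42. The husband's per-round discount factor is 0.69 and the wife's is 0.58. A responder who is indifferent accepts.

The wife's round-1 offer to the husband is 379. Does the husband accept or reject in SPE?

Accept

Round 5 (the wife proposes): the husband gets 145 if talks fail, so the wife offers 145 and keeps 655.
Round 4 (the husband proposes): the wife can get 655 next round, worth 0.58 × 655 = 379.9 now, so the husband offers 379.9, keeping 420.1.
Round 3 (the wife proposes): the husband can get 420.1 next round, worth 0.69 × 420.1 = 289.869 now, so the wife offers 289.869, keeping 510.131.
Round 2 (the husband proposes): the wife can get 510.131 next round, worth 0.58 × 510.131 = 295.87598 now. The husband offers 295.87598 and keeps 800 − 295.87598 = 504.12402.
So by rejecting in round 1, the husband gets 504.12402 next round, worth 0.69 × 504.12402 = 347.8455738 now.
Offer 379 ≥ 347.8455738, so the husband accepts.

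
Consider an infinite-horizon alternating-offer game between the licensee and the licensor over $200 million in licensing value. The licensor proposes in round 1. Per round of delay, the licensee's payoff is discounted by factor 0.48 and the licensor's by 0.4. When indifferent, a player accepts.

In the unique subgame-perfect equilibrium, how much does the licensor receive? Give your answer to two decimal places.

128.71

When the licensor proposes, the licensee accepts any offer worth at least 0.48 times what the licensee would get by proposing next round; and vice versa.
This gives x = 200 − 0.48y and y = 200 − 0.4x, where x and y are each side's share when it proposes.
Hence (1 − 0.48·0.4)x = 200(1 − 0.48), i.e. 0.808·x = 104.
x ≈ 128.7129; the licensee's share is 200 − x ≈ 71.2871.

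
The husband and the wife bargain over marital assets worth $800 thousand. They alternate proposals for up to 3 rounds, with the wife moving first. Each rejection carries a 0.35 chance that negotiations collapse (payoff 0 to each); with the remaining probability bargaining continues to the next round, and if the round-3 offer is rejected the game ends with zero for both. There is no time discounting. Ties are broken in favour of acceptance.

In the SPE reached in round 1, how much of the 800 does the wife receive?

By backward induction:
Round 3 (the wife proposes): the husband will accept anything ≥ 0, so the wife offers 0 and keeps 800.
Round 2 (the husband proposes): rejecting gives the wife an expected 0.65 × 800 = 520, so the husband offers 520, keeping 280.
Round 1 (the wife proposes): rejecting gives the husband an expected 0.65 × 280 = 182; the wife offers that and keeps 618.

618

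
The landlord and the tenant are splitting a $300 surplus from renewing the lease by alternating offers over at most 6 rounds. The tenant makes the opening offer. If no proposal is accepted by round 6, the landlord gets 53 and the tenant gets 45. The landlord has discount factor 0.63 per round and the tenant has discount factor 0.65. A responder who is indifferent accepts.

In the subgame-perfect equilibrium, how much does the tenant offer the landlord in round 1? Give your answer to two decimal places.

120.18

Round 6 (the landlord proposes): the tenant gets 45 if talks fail, so the landlord offers 45 and keeps 255.
Round 5 (the tenant proposes): the landlord can get 255 next round, worth 0.63 × 255 = 160.65 now, so the tenant offers 160.65, keeping 139.35.
Round 4 (the landlord proposes): the tenant can get 139.35 next round, worth 0.65 × 139.35 = 90.5775 now, so the landlord offers 90.5775, keeping 209.4225.
Round 3 (the tenant proposes): the landlord can get 209.4225 next round, worth 0.63 × 209.4225 = 131.936175 now. The tenant offers 131.936175 and keeps 300 − 131.936175 = 168.063825.
Round 2 (the landlord proposes): the tenant can get 168.063825 next round, worth 0.65 × 168.063825 = 109.24148625 now, so the landlord offers 109.24148625, keeping 190.75851375.
Round 1 (the tenant proposes): the landlord can get 190.75851375 next round, worth 0.63 × 190.75851375 = 120.1778636625 now. The tenant offers 120.1778636625 and keeps 300 − 120.1778636625 = 179.8221363375.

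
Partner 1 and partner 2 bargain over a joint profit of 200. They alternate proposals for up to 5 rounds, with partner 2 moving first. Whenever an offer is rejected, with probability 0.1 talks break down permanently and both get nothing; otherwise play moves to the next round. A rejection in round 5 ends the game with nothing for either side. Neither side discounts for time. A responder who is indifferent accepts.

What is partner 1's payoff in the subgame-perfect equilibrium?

Round 5 (partner 2 proposes): rejection yields 0 for partner 1; partner 2 offers 0 and keeps 200.
Round 4 (partner 1 proposes): rejecting gives partner 2 an expected 0.9 × 200 = 180. Partner 1 offers 180 and keeps 200 − 180 = 20.
Round 3 (partner 2 proposes): rejecting gives partner 1 an expected 0.9 × 20 = 18, so partner 2 offers 18, keeping 182.
Round 2 (partner 1 proposes): rejecting gives partner 2 an expected 0.9 × 182 = 163.8, so partner 1 offers 163.8, keeping 36.2.
Round 1 (partner 2 proposes): rejecting gives partner 1 an expected 0.9 × 36.2 = 32.58; partner 2 offers that and keeps 167.42.

32.58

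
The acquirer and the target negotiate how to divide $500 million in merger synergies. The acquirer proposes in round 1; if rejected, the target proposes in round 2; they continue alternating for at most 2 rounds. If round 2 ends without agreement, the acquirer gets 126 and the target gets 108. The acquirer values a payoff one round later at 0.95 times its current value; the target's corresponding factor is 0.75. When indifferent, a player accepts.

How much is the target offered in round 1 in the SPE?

280.5

By backward induction:
Round 2 (the target proposes): the acquirer gets 126 if talks fail, so the target offers 126 and keeps 374.
Round 1 (the acquirer proposes): the target can get 374 next round, worth 0.75 × 374 = 280.5 now, so the acquirer offers 280.5, keeping 219.5.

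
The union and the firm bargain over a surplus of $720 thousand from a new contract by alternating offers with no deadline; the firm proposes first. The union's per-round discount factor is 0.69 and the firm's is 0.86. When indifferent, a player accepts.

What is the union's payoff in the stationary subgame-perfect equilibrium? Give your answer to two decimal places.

171.06

In a stationary SPE each proposer offers the other exactly their discounted continuation value.
If the firm keeps x when proposing and the union keeps y when proposing, then x = 720 − 0.69y and y = 720 − 0.86x.
Solving: x = 720(1 − 0.69) / (1 − 0.86·0.69) = 223.2 / 0.4066 ≈ 548.9424.
The union gets 720 − 548.9424 ≈ 171.0576.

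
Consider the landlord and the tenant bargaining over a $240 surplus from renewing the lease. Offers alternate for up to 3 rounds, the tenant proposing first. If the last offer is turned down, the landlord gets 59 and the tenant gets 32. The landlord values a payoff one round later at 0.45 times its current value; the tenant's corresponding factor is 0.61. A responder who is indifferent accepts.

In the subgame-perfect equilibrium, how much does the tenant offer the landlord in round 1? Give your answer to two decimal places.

Round 3 (the tenant proposes): the landlord gets 59 if talks fail, so the tenant offers 59 and keeps 181.
Round 2 (the landlord proposes): the tenant can get 181 next round, worth 0.61 × 181 = 110.41 now, so the landlord offers 110.41, keeping 129.59.
Round 1 (the tenant proposes): the landlord can get 129.59 next round, worth 0.45 × 129.59 = 58.3155 now; the tenant offers that and keeps 181.6845.

58.32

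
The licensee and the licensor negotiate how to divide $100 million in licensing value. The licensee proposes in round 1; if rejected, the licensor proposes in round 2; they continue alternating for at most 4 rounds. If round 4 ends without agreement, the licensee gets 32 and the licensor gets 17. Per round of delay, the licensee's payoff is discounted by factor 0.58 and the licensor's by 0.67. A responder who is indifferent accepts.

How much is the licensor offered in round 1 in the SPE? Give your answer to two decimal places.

45.84

Round 4 (the licensor proposes): the licensee gets 32 if talks fail, so the licensor offers 32 and keeps 68.
Round 3 (the licensee proposes): the licensor can get 68 next round, worth 0.67 × 68 = 45.56 now, so the licensee offers 45.56, keeping 54.44.
Round 2 (the licensor proposes): the licensee can get 54.44 next round, worth 0.58 × 54.44 = 31.5752 now. The licensor offers 31.5752 and keeps 100 − 31.5752 = 68.4248.
Round 1 (the licensee proposes): the licensor can get 68.4248 next round, worth 0.67 × 68.4248 = 45.844616 now. The licensee offers 45.844616 and keeps 100 − 45.844616 = 54.155384.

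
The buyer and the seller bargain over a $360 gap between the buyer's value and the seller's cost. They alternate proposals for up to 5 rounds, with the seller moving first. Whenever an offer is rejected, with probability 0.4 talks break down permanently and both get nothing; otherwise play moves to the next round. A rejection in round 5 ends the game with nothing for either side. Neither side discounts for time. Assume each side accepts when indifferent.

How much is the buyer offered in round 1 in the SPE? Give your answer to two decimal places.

Round 5 (the seller proposes): rejection yields 0 for the buyer; the seller offers 0 and keeps 360.
Round 4 (the buyer proposes): rejecting gives the seller an expected 0.6 × 360 = 216, so the buyer offers 216, keeping 144.
Round 3 (the seller proposes): rejecting gives the buyer an expected 0.6 × 144 = 86.4, so the seller offers 86.4, keeping 273.6.
Round 2 (the buyer proposes): rejecting gives the seller an expected 0.6 × 273.6 = 164.16, so the buyer offers 164.16, keeping 195.84.
Round 1 (the seller proposes): rejecting gives the buyer an expected 0.6 × 195.84 = 117.504. The seller offers 117.504 and keeps 360 − 117.504 = 242.496.

117.50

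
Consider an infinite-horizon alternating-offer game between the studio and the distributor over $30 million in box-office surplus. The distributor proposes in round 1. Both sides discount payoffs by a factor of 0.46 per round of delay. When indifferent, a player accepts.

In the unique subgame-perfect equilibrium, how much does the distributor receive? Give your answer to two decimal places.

20.55

When the distributor proposes, the studio accepts any offer worth at least 0.46 times what the studio would get by proposing next round; and vice versa.
This gives x = 30 − 0.46y and y = 30 − 0.46x, where x and y are each side's share when it proposes.
Hence (1 − 0.46·0.46)x = 30(1 − 0.46), i.e. 0.7884·x = 16.2.
x ≈ 20.5479; the studio's share is 30 − x ≈ 9.4521.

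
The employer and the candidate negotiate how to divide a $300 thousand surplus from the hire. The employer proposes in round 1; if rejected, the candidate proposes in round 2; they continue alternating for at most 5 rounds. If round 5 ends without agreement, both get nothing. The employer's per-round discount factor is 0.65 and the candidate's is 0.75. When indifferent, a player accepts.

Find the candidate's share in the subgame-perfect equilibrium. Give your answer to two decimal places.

117.14

Round 5 (the employer proposes): the candidate will accept anything ≥ 0, so the employer offers 0 and keeps 300.
Round 4 (the candidate proposes): the employer can get 300 next round, worth 0.65 × 300 = 195 now, so the candidate offers 195, keeping 105.
Round 3 (the employer proposes): the candidate can get 105 next round, worth 0.75 × 105 = 78.75 now. The employer offers 78.75 and keeps 300 − 78.75 = 221.25.
Round 2 (the candidate proposes): the employer can get 221.25 next round, worth 0.65 × 221.25 = 143.8125 now, so the candidate offers 143.8125, keeping 156.1875.
Round 1 (the employer proposes): the candidate can get 156.1875 next round, worth 0.75 × 156.1875 = 117.140625 now, so the employer offers 117.140625, keeping 182.859375.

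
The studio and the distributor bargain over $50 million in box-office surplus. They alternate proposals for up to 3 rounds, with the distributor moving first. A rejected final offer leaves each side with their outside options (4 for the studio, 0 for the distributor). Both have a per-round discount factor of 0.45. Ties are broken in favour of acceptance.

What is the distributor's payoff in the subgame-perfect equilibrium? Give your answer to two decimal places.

36.82

Round 3 (the distributor proposes): the studio gets 4 if talks fail, so the distributor offers 4 and keeps 46.
Round 2 (the studio proposes): the distributor can get 46 next round, worth 0.45 × 46 = 20.7 now; the studio offers that and keeps 29.3.
Round 1 (the distributor proposes): the studio can get 29.3 next round, worth 0.45 × 29.3 = 13.185 now, so the distributor offers 13.185, keeping 36.815.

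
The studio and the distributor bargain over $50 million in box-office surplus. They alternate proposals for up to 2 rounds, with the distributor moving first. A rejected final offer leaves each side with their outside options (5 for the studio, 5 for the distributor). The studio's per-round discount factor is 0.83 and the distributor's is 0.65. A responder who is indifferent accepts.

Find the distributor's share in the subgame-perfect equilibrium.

12.65

Round 2 (the studio proposes): the distributor gets 5 if talks fail, so the studio offers 5 and keeps 45.
Round 1 (the distributor proposes): the studio can get 45 next round, worth 0.83 × 45 = 37.35 now, so the distributor offers 37.35, keeping 12.65.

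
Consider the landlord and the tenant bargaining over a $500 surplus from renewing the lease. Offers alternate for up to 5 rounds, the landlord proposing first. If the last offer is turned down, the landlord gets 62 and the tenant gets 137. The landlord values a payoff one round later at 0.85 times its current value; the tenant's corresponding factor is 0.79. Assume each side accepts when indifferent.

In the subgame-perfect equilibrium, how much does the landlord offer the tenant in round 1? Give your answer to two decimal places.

By backward induction:
Round 5 (the landlord proposes): the tenant gets 137 if talks fail, so the landlord offers 137 and keeps 363.
Round 4 (the tenant proposes): the landlord can get 363 next round, worth 0.85 × 363 = 308.55 now; the tenant offers that and keeps 191.45.
Round 3 (the landlord proposes): the tenant can get 191.45 next round, worth 0.79 × 191.45 = 151.2455 now. The landlord offers 151.2455 and keeps 500 − 151.2455 = 348.7545.
Round 2 (the tenant proposes): the landlord can get 348.7545 next round, worth 0.85 × 348.7545 = 296.441325 now; the tenant offers that and keeps 203.558675.
Round 1 (the landlord proposes): the tenant can get 203.558675 next round, worth 0.79 × 203.558675 = 160.81135325 now. The landlord offers 160.81135325 and keeps 500 − 160.81135325 = 339.18864675.

160.81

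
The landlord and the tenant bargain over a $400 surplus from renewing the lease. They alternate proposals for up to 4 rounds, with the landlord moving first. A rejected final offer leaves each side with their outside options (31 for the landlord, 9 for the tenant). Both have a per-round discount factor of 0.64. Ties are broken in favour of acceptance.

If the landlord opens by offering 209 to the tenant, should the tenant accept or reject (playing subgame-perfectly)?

Round 4 (the tenant proposes): the landlord gets 31 if talks fail, so the tenant offers 31 and keeps 369.
Round 3 (the landlord proposes): the tenant can get 369 next round, worth 0.64 × 369 = 236.16 now; the landlord offers that and keeps 163.84.
Round 2 (the tenant proposes): the landlord can get 163.84 next round, worth 0.64 × 163.84 = 104.8576 now; the tenant offers that and keeps 295.1424.
So by rejecting in round 1, the tenant gets 295.1424 next round, worth 0.64 × 295.1424 = 188.891136 now.
Offer 209 ≥ 188.891136, so the tenant accepts.

Accept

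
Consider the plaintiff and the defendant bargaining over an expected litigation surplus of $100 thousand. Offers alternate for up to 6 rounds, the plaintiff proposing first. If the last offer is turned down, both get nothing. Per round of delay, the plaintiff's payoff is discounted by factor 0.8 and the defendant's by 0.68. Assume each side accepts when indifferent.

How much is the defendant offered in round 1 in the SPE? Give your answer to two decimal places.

41.12

By backward induction:
Round 6 (the defendant proposes): rejection yields 0 for the plaintiff; the defendant offers 0 and keeps 100.
Round 5 (the plaintiff proposes): the defendant can get 100 next round, worth 0.68 × 100 = 68 now. The plaintiff offers 68 and keeps 100 − 68 = 32.
Round 4 (the defendant proposes): the plaintiff can get 32 next round, worth 0.8 × 32 = 25.6 now; the defendant offers that and keeps 74.4.
Round 3 (the plaintiff proposes): the defendant can get 74.4 next round, worth 0.68 × 74.4 = 50.592 now. The plaintiff offers 50.592 and keeps 100 − 50.592 = 49.408.
Round 2 (the defendant proposes): the plaintiff can get 49.408 next round, worth 0.8 × 49.408 = 39.5264 now, so the defendant offers 39.5264, keeping 60.4736.
Round 1 (the plaintiff proposes): the defendant can get 60.4736 next round, worth 0.68 × 60.4736 = 41.122048 now. The plaintiff offers 41.122048 and keeps 100 − 41.122048 = 58.877952.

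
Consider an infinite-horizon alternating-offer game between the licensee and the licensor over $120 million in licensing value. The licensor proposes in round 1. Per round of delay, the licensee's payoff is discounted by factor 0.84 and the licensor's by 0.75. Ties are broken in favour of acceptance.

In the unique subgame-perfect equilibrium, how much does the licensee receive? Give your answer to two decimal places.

Let x be the licensor's share when the licensor proposes and y be the licensee's share when the licensee proposes.
The licensee accepts iff offered ≥ 0.84·y, so x = 120 − 0.84y. Symmetrically y = 120 − 0.75x.
Substituting: x = 120 − 0.84(120 − 0.75x), giving x(1 − 0.75·0.84) = 120(1 − 0.84).
So x = 120 × 0.16 / 0.37 ≈ 51.8919, and the licensee receives 120 − x ≈ 68.1081.

68.11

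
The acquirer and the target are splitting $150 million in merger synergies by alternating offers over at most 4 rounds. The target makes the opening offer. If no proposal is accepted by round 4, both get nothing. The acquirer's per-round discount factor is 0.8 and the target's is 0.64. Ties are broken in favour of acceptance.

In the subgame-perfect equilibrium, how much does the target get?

45.36

Round 4 (the acquirer proposes): the target will accept anything ≥ 0, so the acquirer offers 0 and keeps 150.
Round 3 (the target proposes): the acquirer can get 150 next round, worth 0.8 × 150 = 120 now; the target offers that and keeps 30.
Round 2 (the acquirer proposes): the target can get 30 next round, worth 0.64 × 30 = 19.2 now. The acquirer offers 19.2 and keeps 150 − 19.2 = 130.8.
Round 1 (the target proposes): the acquirer can get 130.8 next round, worth 0.8 × 130.8 = 104.64 now. The target offers 104.64 and keeps 150 − 104.64 = 45.36.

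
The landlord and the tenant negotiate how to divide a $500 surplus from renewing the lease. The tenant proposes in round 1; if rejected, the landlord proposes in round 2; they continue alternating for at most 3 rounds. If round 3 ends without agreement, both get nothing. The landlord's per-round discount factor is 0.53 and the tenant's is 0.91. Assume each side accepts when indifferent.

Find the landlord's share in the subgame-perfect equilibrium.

Round 3 (the tenant proposes): the landlord will accept anything ≥ 0, so the tenant offers 0 and keeps 500.
Round 2 (the landlord proposes): the tenant can get 500 next round, worth 0.91 × 500 = 455 now, so the landlord offers 455, keeping 45.
Round 1 (the tenant proposes): the landlord can get 45 next round, worth 0.53 × 45 = 23.85 now. The tenant offers 23.85 and keeps 500 − 23.85 = 476.15.

23.85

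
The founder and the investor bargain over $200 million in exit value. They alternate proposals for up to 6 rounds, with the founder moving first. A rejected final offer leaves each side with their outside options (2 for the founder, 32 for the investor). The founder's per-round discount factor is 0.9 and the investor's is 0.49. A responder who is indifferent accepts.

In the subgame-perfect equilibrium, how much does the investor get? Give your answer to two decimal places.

32.99

Round 6 (the investor proposes): the founder gets 2 if talks fail, so the investor offers 2 and keeps 198.
Round 5 (the founder proposes): the investor can get 198 next round, worth 0.49 × 198 = 97.02 now; the founder offers that and keeps 102.98.
Round 4 (the investor proposes): the founder can get 102.98 next round, worth 0.9 × 102.98 = 92.682 now. The investor offers 92.682 and keeps 200 − 92.682 = 107.318.
Round 3 (the founder proposes): the investor can get 107.318 next round, worth 0.49 × 107.318 = 52.58582 now, so the founder offers 52.58582, keeping 147.41418.
Round 2 (the investor proposes): the founder can get 147.41418 next round, worth 0.9 × 147.41418 = 132.672762 now, so the investor offers 132.672762, keeping 67.327238.
Round 1 (the founder proposes): the investor can get 67.327238 next round, worth 0.49 × 67.327238 = 32.99034662 now. The founder offers 32.99034662 and keeps 200 − 32.99034662 = 167.00965338.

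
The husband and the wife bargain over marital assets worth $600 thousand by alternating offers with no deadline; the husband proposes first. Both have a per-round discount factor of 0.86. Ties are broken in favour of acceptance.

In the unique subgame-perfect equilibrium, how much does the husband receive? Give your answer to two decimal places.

When the husband proposes, the wife accepts any offer worth at least 0.86 times what the wife would get by proposing next round; and vice versa.
This gives x = 600 − 0.86y and y = 600 − 0.86x, where x and y are each side's share when it proposes.
Hence (1 − 0.86·0.86)x = 600(1 − 0.86), i.e. 0.2604·x = 84.
x ≈ 322.5806; the wife's share is 600 − x ≈ 277.4194.

322.58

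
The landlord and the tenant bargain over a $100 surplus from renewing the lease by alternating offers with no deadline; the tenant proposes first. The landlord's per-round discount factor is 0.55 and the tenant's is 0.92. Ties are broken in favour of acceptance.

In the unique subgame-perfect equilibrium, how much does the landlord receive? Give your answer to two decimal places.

8.91

When the tenant proposes, the landlord accepts any offer worth at least 0.55 times what the landlord would get by proposing next round; and vice versa.
This gives x = 100 − 0.55y and y = 100 − 0.92x, where x and y are each side's share when it proposes.
Hence (1 − 0.55·0.92)x = 100(1 − 0.55), i.e. 0.494·x = 45.
x ≈ 91.0931; the landlord's share is 100 − x ≈ 8.9069.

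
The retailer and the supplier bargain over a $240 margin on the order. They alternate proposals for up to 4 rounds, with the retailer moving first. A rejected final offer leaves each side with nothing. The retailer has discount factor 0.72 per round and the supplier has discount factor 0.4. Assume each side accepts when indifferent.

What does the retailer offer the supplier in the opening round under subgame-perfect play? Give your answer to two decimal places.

Work backward from the last round.
Round 4 (the supplier proposes): rejection yields 0 for the retailer; the supplier offers 0 and keeps 240.
Round 3 (the retailer proposes): the supplier can get 240 next round, worth 0.4 × 240 = 96 now. The retailer offers 96 and keeps 240 − 96 = 144.
Round 2 (the supplier proposes): the retailer can get 144 next round, worth 0.72 × 144 = 103.68 now; the supplier offers that and keeps 136.32.
Round 1 (the retailer proposes): the supplier can get 136.32 next round, worth 0.4 × 136.32 = 54.528 now, so the retailer offers 54.528, keeping 185.472.

54.53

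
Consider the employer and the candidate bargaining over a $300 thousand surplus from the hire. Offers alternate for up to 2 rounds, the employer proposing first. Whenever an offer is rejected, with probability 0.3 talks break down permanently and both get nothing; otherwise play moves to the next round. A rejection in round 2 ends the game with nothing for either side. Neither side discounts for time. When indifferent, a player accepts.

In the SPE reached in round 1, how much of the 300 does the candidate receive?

210

Round 2 (the candidate proposes): the employer will accept anything ≥ 0, so the candidate offers 0 and keeps 300.
Round 1 (the employer proposes): rejecting gives the candidate an expected 0.7 × 300 = 210; the employer offers that and keeps 90.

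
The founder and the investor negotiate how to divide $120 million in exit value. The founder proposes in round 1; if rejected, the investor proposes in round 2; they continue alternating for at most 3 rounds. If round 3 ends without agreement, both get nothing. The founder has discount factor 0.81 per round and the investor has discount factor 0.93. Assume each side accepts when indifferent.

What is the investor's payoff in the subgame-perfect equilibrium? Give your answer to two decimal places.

21.20

Round 3 (the founder proposes): rejection yields 0 for the investor; the founder offers 0 and keeps 120.
Round 2 (the investor proposes): the founder can get 120 next round, worth 0.81 × 120 = 97.2 now; the investor offers that and keeps 22.8.
Round 1 (the founder proposes): the investor can get 22.8 next round, worth 0.93 × 22.8 = 21.204 now, so the founder offers 21.204, keeping 98.796.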